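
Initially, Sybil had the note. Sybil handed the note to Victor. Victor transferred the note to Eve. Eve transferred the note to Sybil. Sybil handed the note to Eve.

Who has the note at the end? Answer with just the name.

Tracking the note through each event:
Start: Sybil has the note.
After event 1: Victor has the note.
After event 2: Eve has the note.
After event 3: Sybil has the note.
After event 4: Eve has the note.

Answer: Eve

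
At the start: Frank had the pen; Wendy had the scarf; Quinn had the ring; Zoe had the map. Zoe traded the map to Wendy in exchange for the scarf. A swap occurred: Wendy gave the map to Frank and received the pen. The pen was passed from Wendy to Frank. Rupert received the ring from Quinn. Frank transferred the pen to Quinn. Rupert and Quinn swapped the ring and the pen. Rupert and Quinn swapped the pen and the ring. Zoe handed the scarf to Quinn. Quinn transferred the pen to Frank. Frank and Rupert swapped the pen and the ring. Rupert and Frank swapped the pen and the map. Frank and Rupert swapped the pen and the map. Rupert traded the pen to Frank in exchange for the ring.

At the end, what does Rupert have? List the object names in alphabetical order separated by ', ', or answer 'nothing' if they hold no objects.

Answer: ring

Derivation:
Tracking all object holders:
Start: pen:Frank, scarf:Wendy, ring:Quinn, map:Zoe
Event 1 (swap map<->scarf: now map:Wendy, scarf:Zoe). State: pen:Frank, scarf:Zoe, ring:Quinn, map:Wendy
Event 2 (swap map<->pen: now map:Frank, pen:Wendy). State: pen:Wendy, scarf:Zoe, ring:Quinn, map:Frank
Event 3 (give pen: Wendy -> Frank). State: pen:Frank, scarf:Zoe, ring:Quinn, map:Frank
Event 4 (give ring: Quinn -> Rupert). State: pen:Frank, scarf:Zoe, ring:Rupert, map:Frank
Event 5 (give pen: Frank -> Quinn). State: pen:Quinn, scarf:Zoe, ring:Rupert, map:Frank
Event 6 (swap ring<->pen: now ring:Quinn, pen:Rupert). State: pen:Rupert, scarf:Zoe, ring:Quinn, map:Frank
Event 7 (swap pen<->ring: now pen:Quinn, ring:Rupert). State: pen:Quinn, scarf:Zoe, ring:Rupert, map:Frank
Event 8 (give scarf: Zoe -> Quinn). State: pen:Quinn, scarf:Quinn, ring:Rupert, map:Frank
Event 9 (give pen: Quinn -> Frank). State: pen:Frank, scarf:Quinn, ring:Rupert, map:Frank
Event 10 (swap pen<->ring: now pen:Rupert, ring:Frank). State: pen:Rupert, scarf:Quinn, ring:Frank, map:Frank
Event 11 (swap pen<->map: now pen:Frank, map:Rupert). State: pen:Frank, scarf:Quinn, ring:Frank, map:Rupert
Event 12 (swap pen<->map: now pen:Rupert, map:Frank). State: pen:Rupert, scarf:Quinn, ring:Frank, map:Frank
Event 13 (swap pen<->ring: now pen:Frank, ring:Rupert). State: pen:Frank, scarf:Quinn, ring:Rupert, map:Frank

Final state: pen:Frank, scarf:Quinn, ring:Rupert, map:Frank
Rupert holds: ring.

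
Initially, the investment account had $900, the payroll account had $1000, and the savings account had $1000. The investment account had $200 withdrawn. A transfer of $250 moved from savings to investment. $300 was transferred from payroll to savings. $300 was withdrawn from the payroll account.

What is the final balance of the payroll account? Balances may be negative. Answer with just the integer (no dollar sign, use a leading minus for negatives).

Answer: 400

Derivation:
Tracking account balances step by step:
Start: investment=900, payroll=1000, savings=1000
Event 1 (withdraw 200 from investment): investment: 900 - 200 = 700. Balances: investment=700, payroll=1000, savings=1000
Event 2 (transfer 250 savings -> investment): savings: 1000 - 250 = 750, investment: 700 + 250 = 950. Balances: investment=950, payroll=1000, savings=750
Event 3 (transfer 300 payroll -> savings): payroll: 1000 - 300 = 700, savings: 750 + 300 = 1050. Balances: investment=950, payroll=700, savings=1050
Event 4 (withdraw 300 from payroll): payroll: 700 - 300 = 400. Balances: investment=950, payroll=400, savings=1050

Final balance of payroll: 400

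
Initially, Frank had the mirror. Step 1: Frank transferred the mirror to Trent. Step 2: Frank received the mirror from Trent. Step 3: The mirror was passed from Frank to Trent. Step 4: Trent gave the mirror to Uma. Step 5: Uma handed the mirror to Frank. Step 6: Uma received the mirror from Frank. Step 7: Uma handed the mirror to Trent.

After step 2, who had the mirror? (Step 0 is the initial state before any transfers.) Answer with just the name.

Answer: Frank

Derivation:
Tracking the mirror holder through step 2:
After step 0 (start): Frank
After step 1: Trent
After step 2: Frank

At step 2, the holder is Frank.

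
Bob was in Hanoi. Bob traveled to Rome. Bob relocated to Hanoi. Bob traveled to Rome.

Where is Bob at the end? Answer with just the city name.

Tracking Bob's location:
Start: Bob is in Hanoi.
After move 1: Hanoi -> Rome. Bob is in Rome.
After move 2: Rome -> Hanoi. Bob is in Hanoi.
After move 3: Hanoi -> Rome. Bob is in Rome.

Answer: Rome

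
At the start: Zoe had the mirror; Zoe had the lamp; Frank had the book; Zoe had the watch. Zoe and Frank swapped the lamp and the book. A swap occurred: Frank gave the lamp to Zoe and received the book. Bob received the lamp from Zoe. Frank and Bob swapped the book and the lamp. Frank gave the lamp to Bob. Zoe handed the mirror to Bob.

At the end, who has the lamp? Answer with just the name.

Tracking all object holders:
Start: mirror:Zoe, lamp:Zoe, book:Frank, watch:Zoe
Event 1 (swap lamp<->book: now lamp:Frank, book:Zoe). State: mirror:Zoe, lamp:Frank, book:Zoe, watch:Zoe
Event 2 (swap lamp<->book: now lamp:Zoe, book:Frank). State: mirror:Zoe, lamp:Zoe, book:Frank, watch:Zoe
Event 3 (give lamp: Zoe -> Bob). State: mirror:Zoe, lamp:Bob, book:Frank, watch:Zoe
Event 4 (swap book<->lamp: now book:Bob, lamp:Frank). State: mirror:Zoe, lamp:Frank, book:Bob, watch:Zoe
Event 5 (give lamp: Frank -> Bob). State: mirror:Zoe, lamp:Bob, book:Bob, watch:Zoe
Event 6 (give mirror: Zoe -> Bob). State: mirror:Bob, lamp:Bob, book:Bob, watch:Zoe

Final state: mirror:Bob, lamp:Bob, book:Bob, watch:Zoe
The lamp is held by Bob.

Answer: Bob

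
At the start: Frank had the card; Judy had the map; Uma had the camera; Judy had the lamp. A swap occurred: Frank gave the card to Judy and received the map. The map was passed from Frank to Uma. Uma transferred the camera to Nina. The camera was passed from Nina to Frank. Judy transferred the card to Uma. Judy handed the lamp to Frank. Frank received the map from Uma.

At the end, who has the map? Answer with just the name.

Answer: Frank

Derivation:
Tracking all object holders:
Start: card:Frank, map:Judy, camera:Uma, lamp:Judy
Event 1 (swap card<->map: now card:Judy, map:Frank). State: card:Judy, map:Frank, camera:Uma, lamp:Judy
Event 2 (give map: Frank -> Uma). State: card:Judy, map:Uma, camera:Uma, lamp:Judy
Event 3 (give camera: Uma -> Nina). State: card:Judy, map:Uma, camera:Nina, lamp:Judy
Event 4 (give camera: Nina -> Frank). State: card:Judy, map:Uma, camera:Frank, lamp:Judy
Event 5 (give card: Judy -> Uma). State: card:Uma, map:Uma, camera:Frank, lamp:Judy
Event 6 (give lamp: Judy -> Frank). State: card:Uma, map:Uma, camera:Frank, lamp:Frank
Event 7 (give map: Uma -> Frank). State: card:Uma, map:Frank, camera:Frank, lamp:Frank

Final state: card:Uma, map:Frank, camera:Frank, lamp:Frank
The map is held by Frank.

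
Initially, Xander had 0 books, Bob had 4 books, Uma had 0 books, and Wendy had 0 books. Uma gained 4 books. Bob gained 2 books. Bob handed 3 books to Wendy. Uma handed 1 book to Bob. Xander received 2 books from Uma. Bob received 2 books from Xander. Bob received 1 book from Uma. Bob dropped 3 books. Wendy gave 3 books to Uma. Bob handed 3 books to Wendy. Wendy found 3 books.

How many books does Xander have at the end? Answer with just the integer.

Answer: 0

Derivation:
Tracking counts step by step:
Start: Xander=0, Bob=4, Uma=0, Wendy=0
Event 1 (Uma +4): Uma: 0 -> 4. State: Xander=0, Bob=4, Uma=4, Wendy=0
Event 2 (Bob +2): Bob: 4 -> 6. State: Xander=0, Bob=6, Uma=4, Wendy=0
Event 3 (Bob -> Wendy, 3): Bob: 6 -> 3, Wendy: 0 -> 3. State: Xander=0, Bob=3, Uma=4, Wendy=3
Event 4 (Uma -> Bob, 1): Uma: 4 -> 3, Bob: 3 -> 4. State: Xander=0, Bob=4, Uma=3, Wendy=3
Event 5 (Uma -> Xander, 2): Uma: 3 -> 1, Xander: 0 -> 2. State: Xander=2, Bob=4, Uma=1, Wendy=3
Event 6 (Xander -> Bob, 2): Xander: 2 -> 0, Bob: 4 -> 6. State: Xander=0, Bob=6, Uma=1, Wendy=3
Event 7 (Uma -> Bob, 1): Uma: 1 -> 0, Bob: 6 -> 7. State: Xander=0, Bob=7, Uma=0, Wendy=3
Event 8 (Bob -3): Bob: 7 -> 4. State: Xander=0, Bob=4, Uma=0, Wendy=3
Event 9 (Wendy -> Uma, 3): Wendy: 3 -> 0, Uma: 0 -> 3. State: Xander=0, Bob=4, Uma=3, Wendy=0
Event 10 (Bob -> Wendy, 3): Bob: 4 -> 1, Wendy: 0 -> 3. State: Xander=0, Bob=1, Uma=3, Wendy=3
Event 11 (Wendy +3): Wendy: 3 -> 6. State: Xander=0, Bob=1, Uma=3, Wendy=6

Xander's final count: 0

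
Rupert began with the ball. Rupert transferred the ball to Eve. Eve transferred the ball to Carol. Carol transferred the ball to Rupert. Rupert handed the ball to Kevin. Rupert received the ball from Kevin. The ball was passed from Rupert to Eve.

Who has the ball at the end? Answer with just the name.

Answer: Eve

Derivation:
Tracking the ball through each event:
Start: Rupert has the ball.
After event 1: Eve has the ball.
After event 2: Carol has the ball.
After event 3: Rupert has the ball.
After event 4: Kevin has the ball.
After event 5: Rupert has the ball.
After event 6: Eve has the ball.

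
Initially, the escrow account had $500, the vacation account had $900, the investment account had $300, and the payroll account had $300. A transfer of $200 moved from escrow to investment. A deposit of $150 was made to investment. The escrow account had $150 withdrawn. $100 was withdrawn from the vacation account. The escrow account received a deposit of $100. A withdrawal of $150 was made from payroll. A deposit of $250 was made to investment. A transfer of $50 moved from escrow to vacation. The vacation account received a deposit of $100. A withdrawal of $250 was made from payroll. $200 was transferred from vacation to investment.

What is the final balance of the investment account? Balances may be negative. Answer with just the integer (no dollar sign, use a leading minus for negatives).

Tracking account balances step by step:
Start: escrow=500, vacation=900, investment=300, payroll=300
Event 1 (transfer 200 escrow -> investment): escrow: 500 - 200 = 300, investment: 300 + 200 = 500. Balances: escrow=300, vacation=900, investment=500, payroll=300
Event 2 (deposit 150 to investment): investment: 500 + 150 = 650. Balances: escrow=300, vacation=900, investment=650, payroll=300
Event 3 (withdraw 150 from escrow): escrow: 300 - 150 = 150. Balances: escrow=150, vacation=900, investment=650, payroll=300
Event 4 (withdraw 100 from vacation): vacation: 900 - 100 = 800. Balances: escrow=150, vacation=800, investment=650, payroll=300
Event 5 (deposit 100 to escrow): escrow: 150 + 100 = 250. Balances: escrow=250, vacation=800, investment=650, payroll=300
Event 6 (withdraw 150 from payroll): payroll: 300 - 150 = 150. Balances: escrow=250, vacation=800, investment=650, payroll=150
Event 7 (deposit 250 to investment): investment: 650 + 250 = 900. Balances: escrow=250, vacation=800, investment=900, payroll=150
Event 8 (transfer 50 escrow -> vacation): escrow: 250 - 50 = 200, vacation: 800 + 50 = 850. Balances: escrow=200, vacation=850, investment=900, payroll=150
Event 9 (deposit 100 to vacation): vacation: 850 + 100 = 950. Balances: escrow=200, vacation=950, investment=900, payroll=150
Event 10 (withdraw 250 from payroll): payroll: 150 - 250 = -100. Balances: escrow=200, vacation=950, investment=900, payroll=-100
Event 11 (transfer 200 vacation -> investment): vacation: 950 - 200 = 750, investment: 900 + 200 = 1100. Balances: escrow=200, vacation=750, investment=1100, payroll=-100

Final balance of investment: 1100

Answer: 1100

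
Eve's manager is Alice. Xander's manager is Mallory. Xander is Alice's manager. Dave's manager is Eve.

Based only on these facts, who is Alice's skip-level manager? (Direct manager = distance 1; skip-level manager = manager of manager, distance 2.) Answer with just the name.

Answer: Mallory

Derivation:
Reconstructing the manager chain from the given facts:
  Mallory -> Xander -> Alice -> Eve -> Dave
(each arrow means 'manager of the next')
Positions in the chain (0 = top):
  position of Mallory: 0
  position of Xander: 1
  position of Alice: 2
  position of Eve: 3
  position of Dave: 4

Alice is at position 2; the skip-level manager is 2 steps up the chain, i.e. position 0: Mallory.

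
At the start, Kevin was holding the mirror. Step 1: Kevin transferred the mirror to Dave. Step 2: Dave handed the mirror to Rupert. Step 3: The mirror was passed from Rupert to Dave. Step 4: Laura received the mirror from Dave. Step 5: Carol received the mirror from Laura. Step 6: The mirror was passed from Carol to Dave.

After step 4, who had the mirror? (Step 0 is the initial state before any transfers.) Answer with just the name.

Tracking the mirror holder through step 4:
After step 0 (start): Kevin
After step 1: Dave
After step 2: Rupert
After step 3: Dave
After step 4: Laura

At step 4, the holder is Laura.

Answer: Laura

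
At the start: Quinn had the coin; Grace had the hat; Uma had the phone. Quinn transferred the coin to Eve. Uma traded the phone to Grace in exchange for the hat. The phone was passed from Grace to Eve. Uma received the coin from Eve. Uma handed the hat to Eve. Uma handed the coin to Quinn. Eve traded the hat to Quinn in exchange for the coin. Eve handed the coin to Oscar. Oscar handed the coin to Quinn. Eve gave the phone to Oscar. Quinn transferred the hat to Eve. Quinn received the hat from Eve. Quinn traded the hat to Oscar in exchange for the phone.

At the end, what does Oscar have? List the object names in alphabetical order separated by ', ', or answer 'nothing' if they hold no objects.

Answer: hat

Derivation:
Tracking all object holders:
Start: coin:Quinn, hat:Grace, phone:Uma
Event 1 (give coin: Quinn -> Eve). State: coin:Eve, hat:Grace, phone:Uma
Event 2 (swap phone<->hat: now phone:Grace, hat:Uma). State: coin:Eve, hat:Uma, phone:Grace
Event 3 (give phone: Grace -> Eve). State: coin:Eve, hat:Uma, phone:Eve
Event 4 (give coin: Eve -> Uma). State: coin:Uma, hat:Uma, phone:Eve
Event 5 (give hat: Uma -> Eve). State: coin:Uma, hat:Eve, phone:Eve
Event 6 (give coin: Uma -> Quinn). State: coin:Quinn, hat:Eve, phone:Eve
Event 7 (swap hat<->coin: now hat:Quinn, coin:Eve). State: coin:Eve, hat:Quinn, phone:Eve
Event 8 (give coin: Eve -> Oscar). State: coin:Oscar, hat:Quinn, phone:Eve
Event 9 (give coin: Oscar -> Quinn). State: coin:Quinn, hat:Quinn, phone:Eve
Event 10 (give phone: Eve -> Oscar). State: coin:Quinn, hat:Quinn, phone:Oscar
Event 11 (give hat: Quinn -> Eve). State: coin:Quinn, hat:Eve, phone:Oscar
Event 12 (give hat: Eve -> Quinn). State: coin:Quinn, hat:Quinn, phone:Oscar
Event 13 (swap hat<->phone: now hat:Oscar, phone:Quinn). State: coin:Quinn, hat:Oscar, phone:Quinn

Final state: coin:Quinn, hat:Oscar, phone:Quinn
Oscar holds: hat.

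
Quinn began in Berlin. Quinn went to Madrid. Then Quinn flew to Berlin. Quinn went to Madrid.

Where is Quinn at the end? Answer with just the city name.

Tracking Quinn's location:
Start: Quinn is in Berlin.
After move 1: Berlin -> Madrid. Quinn is in Madrid.
After move 2: Madrid -> Berlin. Quinn is in Berlin.
After move 3: Berlin -> Madrid. Quinn is in Madrid.

Answer: Madrid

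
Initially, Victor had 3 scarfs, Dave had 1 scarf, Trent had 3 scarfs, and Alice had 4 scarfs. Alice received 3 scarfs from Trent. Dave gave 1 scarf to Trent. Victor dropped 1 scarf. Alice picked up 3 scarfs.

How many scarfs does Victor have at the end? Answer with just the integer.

Answer: 2

Derivation:
Tracking counts step by step:
Start: Victor=3, Dave=1, Trent=3, Alice=4
Event 1 (Trent -> Alice, 3): Trent: 3 -> 0, Alice: 4 -> 7. State: Victor=3, Dave=1, Trent=0, Alice=7
Event 2 (Dave -> Trent, 1): Dave: 1 -> 0, Trent: 0 -> 1. State: Victor=3, Dave=0, Trent=1, Alice=7
Event 3 (Victor -1): Victor: 3 -> 2. State: Victor=2, Dave=0, Trent=1, Alice=7
Event 4 (Alice +3): Alice: 7 -> 10. State: Victor=2, Dave=0, Trent=1, Alice=10

Victor's final count: 2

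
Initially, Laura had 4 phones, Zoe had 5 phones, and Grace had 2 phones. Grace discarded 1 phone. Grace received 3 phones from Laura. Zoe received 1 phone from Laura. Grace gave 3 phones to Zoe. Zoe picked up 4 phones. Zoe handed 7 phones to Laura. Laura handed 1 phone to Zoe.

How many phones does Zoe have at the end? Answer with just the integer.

Tracking counts step by step:
Start: Laura=4, Zoe=5, Grace=2
Event 1 (Grace -1): Grace: 2 -> 1. State: Laura=4, Zoe=5, Grace=1
Event 2 (Laura -> Grace, 3): Laura: 4 -> 1, Grace: 1 -> 4. State: Laura=1, Zoe=5, Grace=4
Event 3 (Laura -> Zoe, 1): Laura: 1 -> 0, Zoe: 5 -> 6. State: Laura=0, Zoe=6, Grace=4
Event 4 (Grace -> Zoe, 3): Grace: 4 -> 1, Zoe: 6 -> 9. State: Laura=0, Zoe=9, Grace=1
Event 5 (Zoe +4): Zoe: 9 -> 13. State: Laura=0, Zoe=13, Grace=1
Event 6 (Zoe -> Laura, 7): Zoe: 13 -> 6, Laura: 0 -> 7. State: Laura=7, Zoe=6, Grace=1
Event 7 (Laura -> Zoe, 1): Laura: 7 -> 6, Zoe: 6 -> 7. State: Laura=6, Zoe=7, Grace=1

Zoe's final count: 7

Answer: 7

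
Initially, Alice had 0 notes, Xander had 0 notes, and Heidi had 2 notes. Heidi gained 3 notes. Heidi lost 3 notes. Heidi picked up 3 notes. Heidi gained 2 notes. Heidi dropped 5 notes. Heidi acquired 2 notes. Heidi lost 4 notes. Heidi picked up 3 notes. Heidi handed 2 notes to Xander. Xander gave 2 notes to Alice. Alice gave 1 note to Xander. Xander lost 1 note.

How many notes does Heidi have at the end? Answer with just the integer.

Answer: 1

Derivation:
Tracking counts step by step:
Start: Alice=0, Xander=0, Heidi=2
Event 1 (Heidi +3): Heidi: 2 -> 5. State: Alice=0, Xander=0, Heidi=5
Event 2 (Heidi -3): Heidi: 5 -> 2. State: Alice=0, Xander=0, Heidi=2
Event 3 (Heidi +3): Heidi: 2 -> 5. State: Alice=0, Xander=0, Heidi=5
Event 4 (Heidi +2): Heidi: 5 -> 7. State: Alice=0, Xander=0, Heidi=7
Event 5 (Heidi -5): Heidi: 7 -> 2. State: Alice=0, Xander=0, Heidi=2
Event 6 (Heidi +2): Heidi: 2 -> 4. State: Alice=0, Xander=0, Heidi=4
Event 7 (Heidi -4): Heidi: 4 -> 0. State: Alice=0, Xander=0, Heidi=0
Event 8 (Heidi +3): Heidi: 0 -> 3. State: Alice=0, Xander=0, Heidi=3
Event 9 (Heidi -> Xander, 2): Heidi: 3 -> 1, Xander: 0 -> 2. State: Alice=0, Xander=2, Heidi=1
Event 10 (Xander -> Alice, 2): Xander: 2 -> 0, Alice: 0 -> 2. State: Alice=2, Xander=0, Heidi=1
Event 11 (Alice -> Xander, 1): Alice: 2 -> 1, Xander: 0 -> 1. State: Alice=1, Xander=1, Heidi=1
Event 12 (Xander -1): Xander: 1 -> 0. State: Alice=1, Xander=0, Heidi=1

Heidi's final count: 1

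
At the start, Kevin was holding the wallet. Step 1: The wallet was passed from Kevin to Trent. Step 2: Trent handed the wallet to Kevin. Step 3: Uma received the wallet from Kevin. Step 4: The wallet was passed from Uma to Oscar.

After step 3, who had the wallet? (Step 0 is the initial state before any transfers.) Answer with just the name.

Tracking the wallet holder through step 3:
After step 0 (start): Kevin
After step 1: Trent
After step 2: Kevin
After step 3: Uma

At step 3, the holder is Uma.

Answer: Uma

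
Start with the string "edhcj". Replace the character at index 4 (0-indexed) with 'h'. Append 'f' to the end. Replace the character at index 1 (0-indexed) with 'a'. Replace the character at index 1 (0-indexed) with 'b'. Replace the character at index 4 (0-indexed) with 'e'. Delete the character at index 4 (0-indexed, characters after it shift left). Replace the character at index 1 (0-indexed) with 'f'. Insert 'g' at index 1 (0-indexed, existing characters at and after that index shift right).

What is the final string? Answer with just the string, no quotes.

Applying each edit step by step:
Start: "edhcj"
Op 1 (replace idx 4: 'j' -> 'h'): "edhcj" -> "edhch"
Op 2 (append 'f'): "edhch" -> "edhchf"
Op 3 (replace idx 1: 'd' -> 'a'): "edhchf" -> "eahchf"
Op 4 (replace idx 1: 'a' -> 'b'): "eahchf" -> "ebhchf"
Op 5 (replace idx 4: 'h' -> 'e'): "ebhchf" -> "ebhcef"
Op 6 (delete idx 4 = 'e'): "ebhcef" -> "ebhcf"
Op 7 (replace idx 1: 'b' -> 'f'): "ebhcf" -> "efhcf"
Op 8 (insert 'g' at idx 1): "efhcf" -> "egfhcf"

Answer: egfhcf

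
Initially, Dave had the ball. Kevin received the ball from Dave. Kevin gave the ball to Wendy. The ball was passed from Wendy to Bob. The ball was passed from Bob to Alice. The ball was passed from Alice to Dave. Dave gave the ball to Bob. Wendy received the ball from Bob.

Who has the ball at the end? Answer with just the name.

Tracking the ball through each event:
Start: Dave has the ball.
After event 1: Kevin has the ball.
After event 2: Wendy has the ball.
After event 3: Bob has the ball.
After event 4: Alice has the ball.
After event 5: Dave has the ball.
After event 6: Bob has the ball.
After event 7: Wendy has the ball.

Answer: Wendy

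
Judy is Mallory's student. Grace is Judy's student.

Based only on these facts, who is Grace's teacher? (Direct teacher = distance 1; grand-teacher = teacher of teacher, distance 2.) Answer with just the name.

Answer: Judy

Derivation:
Reconstructing the teacher chain from the given facts:
  Mallory -> Judy -> Grace
(each arrow means 'teacher of the next')
Positions in the chain (0 = top):
  position of Mallory: 0
  position of Judy: 1
  position of Grace: 2

Grace is at position 2; the teacher is 1 step up the chain, i.e. position 1: Judy.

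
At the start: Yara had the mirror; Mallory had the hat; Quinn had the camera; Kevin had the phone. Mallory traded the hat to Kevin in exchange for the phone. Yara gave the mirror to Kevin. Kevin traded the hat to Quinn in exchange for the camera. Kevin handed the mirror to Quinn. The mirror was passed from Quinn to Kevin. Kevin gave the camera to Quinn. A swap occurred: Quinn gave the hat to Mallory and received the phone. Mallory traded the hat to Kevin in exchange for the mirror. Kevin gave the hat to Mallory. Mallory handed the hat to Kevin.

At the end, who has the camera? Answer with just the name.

Tracking all object holders:
Start: mirror:Yara, hat:Mallory, camera:Quinn, phone:Kevin
Event 1 (swap hat<->phone: now hat:Kevin, phone:Mallory). State: mirror:Yara, hat:Kevin, camera:Quinn, phone:Mallory
Event 2 (give mirror: Yara -> Kevin). State: mirror:Kevin, hat:Kevin, camera:Quinn, phone:Mallory
Event 3 (swap hat<->camera: now hat:Quinn, camera:Kevin). State: mirror:Kevin, hat:Quinn, camera:Kevin, phone:Mallory
Event 4 (give mirror: Kevin -> Quinn). State: mirror:Quinn, hat:Quinn, camera:Kevin, phone:Mallory
Event 5 (give mirror: Quinn -> Kevin). State: mirror:Kevin, hat:Quinn, camera:Kevin, phone:Mallory
Event 6 (give camera: Kevin -> Quinn). State: mirror:Kevin, hat:Quinn, camera:Quinn, phone:Mallory
Event 7 (swap hat<->phone: now hat:Mallory, phone:Quinn). State: mirror:Kevin, hat:Mallory, camera:Quinn, phone:Quinn
Event 8 (swap hat<->mirror: now hat:Kevin, mirror:Mallory). State: mirror:Mallory, hat:Kevin, camera:Quinn, phone:Quinn
Event 9 (give hat: Kevin -> Mallory). State: mirror:Mallory, hat:Mallory, camera:Quinn, phone:Quinn
Event 10 (give hat: Mallory -> Kevin). State: mirror:Mallory, hat:Kevin, camera:Quinn, phone:Quinn

Final state: mirror:Mallory, hat:Kevin, camera:Quinn, phone:Quinn
The camera is held by Quinn.

Answer: Quinn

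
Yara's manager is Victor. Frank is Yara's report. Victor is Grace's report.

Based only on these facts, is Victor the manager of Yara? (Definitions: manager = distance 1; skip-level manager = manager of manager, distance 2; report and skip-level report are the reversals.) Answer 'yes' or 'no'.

Answer: yes

Derivation:
Reconstructing the manager chain from the given facts:
  Grace -> Victor -> Yara -> Frank
(each arrow means 'manager of the next')
Positions in the chain (0 = top):
  position of Grace: 0
  position of Victor: 1
  position of Yara: 2
  position of Frank: 3

Victor is at position 1, Yara is at position 2; signed distance (j - i) = 1.
'manager' requires j - i = 1. Actual distance is 1, so the relation HOLDS.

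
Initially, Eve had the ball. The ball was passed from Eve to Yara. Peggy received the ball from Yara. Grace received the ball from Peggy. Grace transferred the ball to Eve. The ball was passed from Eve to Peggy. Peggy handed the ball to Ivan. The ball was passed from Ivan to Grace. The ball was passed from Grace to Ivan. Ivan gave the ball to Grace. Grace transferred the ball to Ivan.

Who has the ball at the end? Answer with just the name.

Answer: Ivan

Derivation:
Tracking the ball through each event:
Start: Eve has the ball.
After event 1: Yara has the ball.
After event 2: Peggy has the ball.
After event 3: Grace has the ball.
After event 4: Eve has the ball.
After event 5: Peggy has the ball.
After event 6: Ivan has the ball.
After event 7: Grace has the ball.
After event 8: Ivan has the ball.
After event 9: Grace has the ball.
After event 10: Ivan has the ball.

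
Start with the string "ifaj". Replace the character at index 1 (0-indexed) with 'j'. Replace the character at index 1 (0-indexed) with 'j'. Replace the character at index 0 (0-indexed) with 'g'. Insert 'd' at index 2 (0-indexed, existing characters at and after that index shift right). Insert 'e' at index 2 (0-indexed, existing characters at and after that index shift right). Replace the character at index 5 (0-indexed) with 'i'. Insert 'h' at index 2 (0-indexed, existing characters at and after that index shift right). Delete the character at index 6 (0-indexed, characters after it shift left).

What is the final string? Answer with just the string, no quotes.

Answer: gjheda

Derivation:
Applying each edit step by step:
Start: "ifaj"
Op 1 (replace idx 1: 'f' -> 'j'): "ifaj" -> "ijaj"
Op 2 (replace idx 1: 'j' -> 'j'): "ijaj" -> "ijaj"
Op 3 (replace idx 0: 'i' -> 'g'): "ijaj" -> "gjaj"
Op 4 (insert 'd' at idx 2): "gjaj" -> "gjdaj"
Op 5 (insert 'e' at idx 2): "gjdaj" -> "gjedaj"
Op 6 (replace idx 5: 'j' -> 'i'): "gjedaj" -> "gjedai"
Op 7 (insert 'h' at idx 2): "gjedai" -> "gjhedai"
Op 8 (delete idx 6 = 'i'): "gjhedai" -> "gjheda"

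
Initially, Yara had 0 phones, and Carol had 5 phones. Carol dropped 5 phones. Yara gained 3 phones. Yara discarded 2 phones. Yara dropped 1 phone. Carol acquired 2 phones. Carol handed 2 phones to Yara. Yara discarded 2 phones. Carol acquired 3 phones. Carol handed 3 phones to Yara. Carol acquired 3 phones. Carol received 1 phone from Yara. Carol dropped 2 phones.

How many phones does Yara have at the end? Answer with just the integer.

Tracking counts step by step:
Start: Yara=0, Carol=5
Event 1 (Carol -5): Carol: 5 -> 0. State: Yara=0, Carol=0
Event 2 (Yara +3): Yara: 0 -> 3. State: Yara=3, Carol=0
Event 3 (Yara -2): Yara: 3 -> 1. State: Yara=1, Carol=0
Event 4 (Yara -1): Yara: 1 -> 0. State: Yara=0, Carol=0
Event 5 (Carol +2): Carol: 0 -> 2. State: Yara=0, Carol=2
Event 6 (Carol -> Yara, 2): Carol: 2 -> 0, Yara: 0 -> 2. State: Yara=2, Carol=0
Event 7 (Yara -2): Yara: 2 -> 0. State: Yara=0, Carol=0
Event 8 (Carol +3): Carol: 0 -> 3. State: Yara=0, Carol=3
Event 9 (Carol -> Yara, 3): Carol: 3 -> 0, Yara: 0 -> 3. State: Yara=3, Carol=0
Event 10 (Carol +3): Carol: 0 -> 3. State: Yara=3, Carol=3
Event 11 (Yara -> Carol, 1): Yara: 3 -> 2, Carol: 3 -> 4. State: Yara=2, Carol=4
Event 12 (Carol -2): Carol: 4 -> 2. State: Yara=2, Carol=2

Yara's final count: 2

Answer: 2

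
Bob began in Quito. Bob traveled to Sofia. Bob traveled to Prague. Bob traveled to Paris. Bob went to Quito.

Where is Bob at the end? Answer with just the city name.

Tracking Bob's location:
Start: Bob is in Quito.
After move 1: Quito -> Sofia. Bob is in Sofia.
After move 2: Sofia -> Prague. Bob is in Prague.
After move 3: Prague -> Paris. Bob is in Paris.
After move 4: Paris -> Quito. Bob is in Quito.

Answer: Quito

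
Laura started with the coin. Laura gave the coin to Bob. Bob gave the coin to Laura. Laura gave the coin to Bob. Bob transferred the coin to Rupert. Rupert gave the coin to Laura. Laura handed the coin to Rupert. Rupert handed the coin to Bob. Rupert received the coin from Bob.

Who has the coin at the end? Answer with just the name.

Tracking the coin through each event:
Start: Laura has the coin.
After event 1: Bob has the coin.
After event 2: Laura has the coin.
After event 3: Bob has the coin.
After event 4: Rupert has the coin.
After event 5: Laura has the coin.
After event 6: Rupert has the coin.
After event 7: Bob has the coin.
After event 8: Rupert has the coin.

Answer: Rupert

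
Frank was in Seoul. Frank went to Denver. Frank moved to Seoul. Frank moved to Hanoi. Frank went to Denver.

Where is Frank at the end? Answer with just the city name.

Answer: Denver

Derivation:
Tracking Frank's location:
Start: Frank is in Seoul.
After move 1: Seoul -> Denver. Frank is in Denver.
After move 2: Denver -> Seoul. Frank is in Seoul.
After move 3: Seoul -> Hanoi. Frank is in Hanoi.
After move 4: Hanoi -> Denver. Frank is in Denver.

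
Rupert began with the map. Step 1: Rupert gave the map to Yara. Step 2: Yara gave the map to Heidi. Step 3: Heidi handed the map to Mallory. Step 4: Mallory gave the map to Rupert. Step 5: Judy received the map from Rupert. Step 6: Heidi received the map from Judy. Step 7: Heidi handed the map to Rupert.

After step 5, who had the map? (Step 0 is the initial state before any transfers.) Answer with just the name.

Answer: Judy

Derivation:
Tracking the map holder through step 5:
After step 0 (start): Rupert
After step 1: Yara
After step 2: Heidi
After step 3: Mallory
After step 4: Rupert
After step 5: Judy

At step 5, the holder is Judy.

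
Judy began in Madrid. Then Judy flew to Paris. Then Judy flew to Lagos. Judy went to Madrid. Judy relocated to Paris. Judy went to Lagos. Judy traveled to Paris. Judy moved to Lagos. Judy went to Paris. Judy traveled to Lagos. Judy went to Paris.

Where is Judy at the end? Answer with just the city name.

Tracking Judy's location:
Start: Judy is in Madrid.
After move 1: Madrid -> Paris. Judy is in Paris.
After move 2: Paris -> Lagos. Judy is in Lagos.
After move 3: Lagos -> Madrid. Judy is in Madrid.
After move 4: Madrid -> Paris. Judy is in Paris.
After move 5: Paris -> Lagos. Judy is in Lagos.
After move 6: Lagos -> Paris. Judy is in Paris.
After move 7: Paris -> Lagos. Judy is in Lagos.
After move 8: Lagos -> Paris. Judy is in Paris.
After move 9: Paris -> Lagos. Judy is in Lagos.
After move 10: Lagos -> Paris. Judy is in Paris.

Answer: Paris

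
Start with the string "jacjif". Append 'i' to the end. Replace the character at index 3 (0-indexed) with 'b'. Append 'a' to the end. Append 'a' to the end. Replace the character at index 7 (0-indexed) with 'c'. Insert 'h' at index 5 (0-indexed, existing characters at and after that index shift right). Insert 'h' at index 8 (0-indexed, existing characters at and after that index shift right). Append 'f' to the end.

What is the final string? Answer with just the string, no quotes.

Answer: jacbihfihcaf

Derivation:
Applying each edit step by step:
Start: "jacjif"
Op 1 (append 'i'): "jacjif" -> "jacjifi"
Op 2 (replace idx 3: 'j' -> 'b'): "jacjifi" -> "jacbifi"
Op 3 (append 'a'): "jacbifi" -> "jacbifia"
Op 4 (append 'a'): "jacbifia" -> "jacbifiaa"
Op 5 (replace idx 7: 'a' -> 'c'): "jacbifiaa" -> "jacbifica"
Op 6 (insert 'h' at idx 5): "jacbifica" -> "jacbihfica"
Op 7 (insert 'h' at idx 8): "jacbihfica" -> "jacbihfihca"
Op 8 (append 'f'): "jacbihfihca" -> "jacbihfihcaf"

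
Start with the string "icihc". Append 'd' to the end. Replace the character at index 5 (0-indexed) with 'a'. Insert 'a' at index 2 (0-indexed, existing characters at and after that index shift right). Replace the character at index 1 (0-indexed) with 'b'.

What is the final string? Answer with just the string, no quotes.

Answer: ibaihca

Derivation:
Applying each edit step by step:
Start: "icihc"
Op 1 (append 'd'): "icihc" -> "icihcd"
Op 2 (replace idx 5: 'd' -> 'a'): "icihcd" -> "icihca"
Op 3 (insert 'a' at idx 2): "icihca" -> "icaihca"
Op 4 (replace idx 1: 'c' -> 'b'): "icaihca" -> "ibaihca"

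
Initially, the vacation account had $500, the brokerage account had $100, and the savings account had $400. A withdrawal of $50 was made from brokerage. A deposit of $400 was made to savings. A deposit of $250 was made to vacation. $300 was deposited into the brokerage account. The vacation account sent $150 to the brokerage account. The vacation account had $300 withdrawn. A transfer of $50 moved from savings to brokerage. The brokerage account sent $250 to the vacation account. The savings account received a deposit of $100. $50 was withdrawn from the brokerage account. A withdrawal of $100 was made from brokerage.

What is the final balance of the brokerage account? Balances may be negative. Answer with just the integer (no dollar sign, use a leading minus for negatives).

Answer: 150

Derivation:
Tracking account balances step by step:
Start: vacation=500, brokerage=100, savings=400
Event 1 (withdraw 50 from brokerage): brokerage: 100 - 50 = 50. Balances: vacation=500, brokerage=50, savings=400
Event 2 (deposit 400 to savings): savings: 400 + 400 = 800. Balances: vacation=500, brokerage=50, savings=800
Event 3 (deposit 250 to vacation): vacation: 500 + 250 = 750. Balances: vacation=750, brokerage=50, savings=800
Event 4 (deposit 300 to brokerage): brokerage: 50 + 300 = 350. Balances: vacation=750, brokerage=350, savings=800
Event 5 (transfer 150 vacation -> brokerage): vacation: 750 - 150 = 600, brokerage: 350 + 150 = 500. Balances: vacation=600, brokerage=500, savings=800
Event 6 (withdraw 300 from vacation): vacation: 600 - 300 = 300. Balances: vacation=300, brokerage=500, savings=800
Event 7 (transfer 50 savings -> brokerage): savings: 800 - 50 = 750, brokerage: 500 + 50 = 550. Balances: vacation=300, brokerage=550, savings=750
Event 8 (transfer 250 brokerage -> vacation): brokerage: 550 - 250 = 300, vacation: 300 + 250 = 550. Balances: vacation=550, brokerage=300, savings=750
Event 9 (deposit 100 to savings): savings: 750 + 100 = 850. Balances: vacation=550, brokerage=300, savings=850
Event 10 (withdraw 50 from brokerage): brokerage: 300 - 50 = 250. Balances: vacation=550, brokerage=250, savings=850
Event 11 (withdraw 100 from brokerage): brokerage: 250 - 100 = 150. Balances: vacation=550, brokerage=150, savings=850

Final balance of brokerage: 150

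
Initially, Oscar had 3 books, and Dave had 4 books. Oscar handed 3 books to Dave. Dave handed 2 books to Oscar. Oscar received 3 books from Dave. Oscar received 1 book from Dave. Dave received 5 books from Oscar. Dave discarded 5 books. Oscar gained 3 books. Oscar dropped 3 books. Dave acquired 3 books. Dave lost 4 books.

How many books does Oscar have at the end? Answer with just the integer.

Tracking counts step by step:
Start: Oscar=3, Dave=4
Event 1 (Oscar -> Dave, 3): Oscar: 3 -> 0, Dave: 4 -> 7. State: Oscar=0, Dave=7
Event 2 (Dave -> Oscar, 2): Dave: 7 -> 5, Oscar: 0 -> 2. State: Oscar=2, Dave=5
Event 3 (Dave -> Oscar, 3): Dave: 5 -> 2, Oscar: 2 -> 5. State: Oscar=5, Dave=2
Event 4 (Dave -> Oscar, 1): Dave: 2 -> 1, Oscar: 5 -> 6. State: Oscar=6, Dave=1
Event 5 (Oscar -> Dave, 5): Oscar: 6 -> 1, Dave: 1 -> 6. State: Oscar=1, Dave=6
Event 6 (Dave -5): Dave: 6 -> 1. State: Oscar=1, Dave=1
Event 7 (Oscar +3): Oscar: 1 -> 4. State: Oscar=4, Dave=1
Event 8 (Oscar -3): Oscar: 4 -> 1. State: Oscar=1, Dave=1
Event 9 (Dave +3): Dave: 1 -> 4. State: Oscar=1, Dave=4
Event 10 (Dave -4): Dave: 4 -> 0. State: Oscar=1, Dave=0

Oscar's final count: 1

Answer: 1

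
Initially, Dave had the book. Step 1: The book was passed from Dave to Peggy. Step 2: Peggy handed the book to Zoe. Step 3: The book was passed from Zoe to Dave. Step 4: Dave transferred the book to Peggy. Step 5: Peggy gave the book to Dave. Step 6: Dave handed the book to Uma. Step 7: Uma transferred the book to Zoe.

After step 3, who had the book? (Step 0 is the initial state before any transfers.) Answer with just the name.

Tracking the book holder through step 3:
After step 0 (start): Dave
After step 1: Peggy
After step 2: Zoe
After step 3: Dave

At step 3, the holder is Dave.

Answer: Dave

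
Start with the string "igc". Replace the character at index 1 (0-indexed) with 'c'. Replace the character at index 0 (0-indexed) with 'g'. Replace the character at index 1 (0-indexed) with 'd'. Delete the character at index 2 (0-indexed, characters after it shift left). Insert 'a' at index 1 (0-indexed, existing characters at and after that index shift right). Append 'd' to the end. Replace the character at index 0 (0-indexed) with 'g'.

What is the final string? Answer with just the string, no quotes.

Answer: gadd

Derivation:
Applying each edit step by step:
Start: "igc"
Op 1 (replace idx 1: 'g' -> 'c'): "igc" -> "icc"
Op 2 (replace idx 0: 'i' -> 'g'): "icc" -> "gcc"
Op 3 (replace idx 1: 'c' -> 'd'): "gcc" -> "gdc"
Op 4 (delete idx 2 = 'c'): "gdc" -> "gd"
Op 5 (insert 'a' at idx 1): "gd" -> "gad"
Op 6 (append 'd'): "gad" -> "gadd"
Op 7 (replace idx 0: 'g' -> 'g'): "gadd" -> "gadd"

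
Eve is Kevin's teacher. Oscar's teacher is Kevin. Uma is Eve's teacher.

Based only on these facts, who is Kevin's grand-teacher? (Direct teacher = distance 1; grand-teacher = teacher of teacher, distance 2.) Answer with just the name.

Reconstructing the teacher chain from the given facts:
  Uma -> Eve -> Kevin -> Oscar
(each arrow means 'teacher of the next')
Positions in the chain (0 = top):
  position of Uma: 0
  position of Eve: 1
  position of Kevin: 2
  position of Oscar: 3

Kevin is at position 2; the grand-teacher is 2 steps up the chain, i.e. position 0: Uma.

Answer: Uma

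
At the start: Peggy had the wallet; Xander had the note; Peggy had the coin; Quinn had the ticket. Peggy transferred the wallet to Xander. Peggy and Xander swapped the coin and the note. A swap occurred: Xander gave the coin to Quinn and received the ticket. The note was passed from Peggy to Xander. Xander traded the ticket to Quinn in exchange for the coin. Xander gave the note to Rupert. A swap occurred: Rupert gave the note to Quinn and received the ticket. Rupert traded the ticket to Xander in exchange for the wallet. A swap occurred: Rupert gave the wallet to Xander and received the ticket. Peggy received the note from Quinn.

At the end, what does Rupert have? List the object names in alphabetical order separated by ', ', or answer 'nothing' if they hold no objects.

Tracking all object holders:
Start: wallet:Peggy, note:Xander, coin:Peggy, ticket:Quinn
Event 1 (give wallet: Peggy -> Xander). State: wallet:Xander, note:Xander, coin:Peggy, ticket:Quinn
Event 2 (swap coin<->note: now coin:Xander, note:Peggy). State: wallet:Xander, note:Peggy, coin:Xander, ticket:Quinn
Event 3 (swap coin<->ticket: now coin:Quinn, ticket:Xander). State: wallet:Xander, note:Peggy, coin:Quinn, ticket:Xander
Event 4 (give note: Peggy -> Xander). State: wallet:Xander, note:Xander, coin:Quinn, ticket:Xander
Event 5 (swap ticket<->coin: now ticket:Quinn, coin:Xander). State: wallet:Xander, note:Xander, coin:Xander, ticket:Quinn
Event 6 (give note: Xander -> Rupert). State: wallet:Xander, note:Rupert, coin:Xander, ticket:Quinn
Event 7 (swap note<->ticket: now note:Quinn, ticket:Rupert). State: wallet:Xander, note:Quinn, coin:Xander, ticket:Rupert
Event 8 (swap ticket<->wallet: now ticket:Xander, wallet:Rupert). State: wallet:Rupert, note:Quinn, coin:Xander, ticket:Xander
Event 9 (swap wallet<->ticket: now wallet:Xander, ticket:Rupert). State: wallet:Xander, note:Quinn, coin:Xander, ticket:Rupert
Event 10 (give note: Quinn -> Peggy). State: wallet:Xander, note:Peggy, coin:Xander, ticket:Rupert

Final state: wallet:Xander, note:Peggy, coin:Xander, ticket:Rupert
Rupert holds: ticket.

Answer: ticket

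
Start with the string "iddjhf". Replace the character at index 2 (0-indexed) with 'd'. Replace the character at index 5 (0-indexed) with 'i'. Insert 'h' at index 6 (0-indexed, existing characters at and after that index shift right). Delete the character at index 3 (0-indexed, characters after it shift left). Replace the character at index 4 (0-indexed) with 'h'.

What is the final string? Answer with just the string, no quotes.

Answer: iddhhh

Derivation:
Applying each edit step by step:
Start: "iddjhf"
Op 1 (replace idx 2: 'd' -> 'd'): "iddjhf" -> "iddjhf"
Op 2 (replace idx 5: 'f' -> 'i'): "iddjhf" -> "iddjhi"
Op 3 (insert 'h' at idx 6): "iddjhi" -> "iddjhih"
Op 4 (delete idx 3 = 'j'): "iddjhih" -> "iddhih"
Op 5 (replace idx 4: 'i' -> 'h'): "iddhih" -> "iddhhh"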